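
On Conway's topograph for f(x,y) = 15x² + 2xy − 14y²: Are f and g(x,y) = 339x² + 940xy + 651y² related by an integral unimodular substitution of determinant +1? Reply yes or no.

D₁ = 844, D₂ = 844
river cycle of f (length 26): (-14, 26, 3), (3, 28, -5), (-5, 22, 18), (18, 14, -9), (-9, 22, 10), (10, 18, -13), (-13, 8, 15), (15, 22, -6), (-6, 26, 7), (7, 16, -21), … (16 more)
river cycle of g (length 26): (3, 28, -5), (-5, 22, 18), (18, 14, -9), (-9, 22, 10), (10, 18, -13), (-13, 8, 15), (15, 22, -6), (-6, 26, 7), (7, 16, -21), (-21, 26, 2), … (16 more)
cycles coincide ⇒ equivalent

yes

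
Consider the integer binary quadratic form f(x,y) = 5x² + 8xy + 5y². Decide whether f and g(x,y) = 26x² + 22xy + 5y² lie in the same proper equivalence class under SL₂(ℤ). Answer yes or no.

D₁ = -36, D₂ = -36
f: translate: b→-2 (≡8 mod 10), so (5,8,5)→(5,-2,2)
f: flip: (5,-2,2)→(2,2,5)
f: reduced (well bottom): (2,2,5) with a≤c, −a<b≤a
g: flip: (26,22,5)→(5,-22,26)
g: translate: b→-2 (≡-22 mod 10), so (5,-22,26)→(5,-2,2)
g: flip: (5,-2,2)→(2,2,5)
g: reduced (well bottom): (2,2,5) with a≤c, −a<b≤a
reduced forms (2, 2, 5) vs (2, 2, 5) ⇒ equivalent

yes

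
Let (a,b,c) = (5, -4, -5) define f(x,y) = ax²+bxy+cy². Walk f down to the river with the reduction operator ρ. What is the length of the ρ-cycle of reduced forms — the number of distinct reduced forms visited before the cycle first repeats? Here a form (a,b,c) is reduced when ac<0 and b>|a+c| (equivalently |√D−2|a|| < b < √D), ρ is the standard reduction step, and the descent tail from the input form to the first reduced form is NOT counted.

D = 116, ⌊√D⌋ = 10
descent: ρ → (-5,4,5)  [lands on river]
river: ρ → (5,6,-4)
river: ρ → (-4,10,1)
river: ρ → (1,10,-4)
river: ρ → (-4,6,5)
river: ρ → (5,4,-5)
river: ρ → (-5,6,4)
river: ρ → (4,10,-1)
river: ρ → (-1,10,4)
river: ρ → (4,6,-5)
ρ-cycle length = 10 (tail of 1 descent step not counted)

10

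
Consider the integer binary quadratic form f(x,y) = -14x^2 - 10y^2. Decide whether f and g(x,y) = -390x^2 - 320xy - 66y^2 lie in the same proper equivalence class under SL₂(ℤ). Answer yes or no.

D₁ = -560, D₂ = -560
f is negative-definite; reduce −f:
−f: flip: (14,0,10)→(10,0,14)
−f: reduced (well bottom): (10,0,14) with a≤c, −a<b≤a
flip sign back: reduced form of f is (-10,0,-14)
g is negative-definite; reduce −g:
−g: flip: (390,320,66)→(66,-320,390)
−g: translate: b→-56 (≡-320 mod 132), so (66,-320,390)→(66,-56,14)
−g: flip: (66,-56,14)→(14,56,66)
−g: translate: b→0 (≡56 mod 28), so (14,56,66)→(14,0,10)
−g: flip: (14,0,10)→(10,0,14)
−g: reduced (well bottom): (10,0,14) with a≤c, −a<b≤a
flip sign back: reduced form of g is (-10,0,-14)
reduced forms (-10, 0, -14) vs (-10, 0, -14) ⇒ equivalent

yes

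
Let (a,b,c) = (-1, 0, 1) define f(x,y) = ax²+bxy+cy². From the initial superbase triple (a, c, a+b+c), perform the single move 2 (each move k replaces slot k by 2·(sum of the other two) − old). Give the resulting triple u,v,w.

start (-1,1,0) = (f(1,0),f(0,1),f(1,1))
replace slot 2: 2·((-1)+0) − 1 = -3 → (-1,-3,0)

-1,-3,0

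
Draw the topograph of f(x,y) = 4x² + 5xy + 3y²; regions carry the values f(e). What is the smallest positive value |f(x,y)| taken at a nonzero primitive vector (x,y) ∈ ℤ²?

translate: b→-3 (≡5 mod 8), so (4,5,3)→(4,-3,2)
flip: (4,-3,2)→(2,3,4)
translate: b→-1 (≡3 mod 4), so (2,3,4)→(2,-1,3)
reduced (well bottom): (2,-1,3) with a≤c, −a<b≤a
well minimum = a = 2

2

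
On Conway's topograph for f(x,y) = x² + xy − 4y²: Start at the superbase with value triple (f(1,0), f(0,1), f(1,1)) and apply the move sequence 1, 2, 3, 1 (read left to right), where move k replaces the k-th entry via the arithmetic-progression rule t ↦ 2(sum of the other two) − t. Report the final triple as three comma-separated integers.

start (1,-4,-2) = (f(1,0),f(0,1),f(1,1))
replace slot 1: 2·((-4)+(-2)) − 1 = -13 → (-13,-4,-2)
replace slot 2: 2·((-13)+(-2)) − (-4) = -26 → (-13,-26,-2)
replace slot 3: 2·((-13)+(-26)) − (-2) = -76 → (-13,-26,-76)
replace slot 1: 2·((-26)+(-76)) − (-13) = -191 → (-191,-26,-76)

-191,-26,-76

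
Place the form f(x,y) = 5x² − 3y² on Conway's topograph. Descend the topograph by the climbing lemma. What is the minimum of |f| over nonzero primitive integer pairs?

descent: ρ → (-3,6,2)  [lands on river]
river: ρ → (2,6,-3)
closes: descent 1, river 2
min |a| on river = 2

2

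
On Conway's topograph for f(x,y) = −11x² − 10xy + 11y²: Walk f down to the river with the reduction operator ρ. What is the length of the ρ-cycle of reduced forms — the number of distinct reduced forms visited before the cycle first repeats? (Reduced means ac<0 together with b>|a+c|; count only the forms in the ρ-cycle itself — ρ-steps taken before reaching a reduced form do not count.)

D = 584, ⌊√D⌋ = 24
descent: ρ → (11,10,-11)  [lands on river]
river: ρ → (-11,12,10)
river: ρ → (10,8,-13)
river: ρ → (-13,18,5)
river: ρ → (5,22,-5)
river: ρ → (-5,18,13)
river: ρ → (13,8,-10)
river: ρ → (-10,12,11)
ρ-cycle length = 8 (tail of 1 descent step not counted)

8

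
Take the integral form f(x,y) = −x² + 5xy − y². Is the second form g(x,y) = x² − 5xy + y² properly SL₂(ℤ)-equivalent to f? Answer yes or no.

D₁ = 21, D₂ = 21
river cycle of f (length 2): (-1, 3, 3), (3, 3, -1)
river cycle of g (length 2): (1, 3, -3), (-3, 3, 1)
cycles differ ⇒ inequivalent

no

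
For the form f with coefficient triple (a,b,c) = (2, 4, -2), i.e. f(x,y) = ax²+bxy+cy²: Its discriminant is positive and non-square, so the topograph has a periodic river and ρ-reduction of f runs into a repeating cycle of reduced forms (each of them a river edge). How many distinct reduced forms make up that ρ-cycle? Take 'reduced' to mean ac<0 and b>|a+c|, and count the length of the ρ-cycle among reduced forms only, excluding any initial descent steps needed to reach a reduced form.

D = 32, ⌊√D⌋ = 5
river: ρ → (-2,4,2)
river: ρ → (2,4,-2)
ρ-cycle length = 2 (tail of 0 descent steps not counted)

2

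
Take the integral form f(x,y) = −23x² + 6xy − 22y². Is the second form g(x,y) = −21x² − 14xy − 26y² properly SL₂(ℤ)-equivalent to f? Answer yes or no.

D₁ = -1988, D₂ = -1988
f is negative-definite; reduce −f:
−f: flip: (23,-6,22)→(22,6,23)
−f: reduced (well bottom): (22,6,23) with a≤c, −a<b≤a
flip sign back: reduced form of f is (-22,-6,-23)
g is negative-definite; reduce −g:
−g: reduced (well bottom): (21,14,26) with a≤c, −a<b≤a
flip sign back: reduced form of g is (-21,-14,-26)
reduced forms (-22, -6, -23) vs (-21, -14, -26) ⇒ inequivalent

no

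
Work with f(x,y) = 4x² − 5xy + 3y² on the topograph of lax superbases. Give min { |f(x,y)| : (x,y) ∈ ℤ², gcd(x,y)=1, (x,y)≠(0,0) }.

translate: b→3 (≡-5 mod 8), so (4,-5,3)→(4,3,2)
flip: (4,3,2)→(2,-3,4)
translate: b→1 (≡-3 mod 4), so (2,-3,4)→(2,1,3)
reduced (well bottom): (2,1,3) with a≤c, −a<b≤a
well minimum = a = 2

2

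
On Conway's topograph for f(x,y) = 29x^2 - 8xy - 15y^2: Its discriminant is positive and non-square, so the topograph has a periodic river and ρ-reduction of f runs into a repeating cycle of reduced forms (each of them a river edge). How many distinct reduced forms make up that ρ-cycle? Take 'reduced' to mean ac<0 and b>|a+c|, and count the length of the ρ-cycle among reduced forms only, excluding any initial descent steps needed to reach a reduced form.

D = 1804, ⌊√D⌋ = 42
descent: ρ → (-15,38,6)  [lands on river]
river: ρ → (6,34,-27)
river: ρ → (-27,20,13)
river: ρ → (13,32,-15)
river: ρ → (-15,28,17)
river: ρ → (17,40,-3)
river: ρ → (-3,38,30)
river: ρ → (30,22,-11)
river: ρ → (-11,22,30)
river: ρ → (30,38,-3)
river: ρ → (-3,40,17)
river: ρ → (17,28,-15)
river: ρ → (-15,32,13)
river: ρ → (13,20,-27)
river: ρ → (-27,34,6)
river: ρ → (6,38,-15)
river: ρ → (-15,22,22)
river: ρ → (22,22,-15)
ρ-cycle length = 18 (tail of 1 descent step not counted)

18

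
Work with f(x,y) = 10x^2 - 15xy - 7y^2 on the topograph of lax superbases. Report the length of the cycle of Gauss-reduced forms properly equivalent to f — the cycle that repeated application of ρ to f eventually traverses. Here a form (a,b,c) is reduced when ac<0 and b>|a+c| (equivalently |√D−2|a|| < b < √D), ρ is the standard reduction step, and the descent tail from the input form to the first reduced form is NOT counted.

D = 505, ⌊√D⌋ = 22
descent: ρ → (-7,15,10)  [lands on river]
river: ρ → (10,5,-12)
river: ρ → (-12,19,3)
river: ρ → (3,17,-18)
river: ρ → (-18,19,2)
river: ρ → (2,21,-8)
river: ρ → (-8,11,12)
river: ρ → (12,13,-7)
ρ-cycle length = 8 (tail of 1 descent step not counted)

8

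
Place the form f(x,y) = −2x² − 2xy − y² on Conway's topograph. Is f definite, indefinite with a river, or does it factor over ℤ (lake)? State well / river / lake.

D = b²−4ac = (-2)² − 4·(-2)·(-1) = -4
D < 0 ⇒ definite ⇒ every region one sign ⇒ single well

well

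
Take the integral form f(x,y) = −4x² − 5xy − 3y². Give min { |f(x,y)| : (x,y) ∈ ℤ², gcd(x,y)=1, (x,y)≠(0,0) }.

translate: b→-3 (≡5 mod 8), so (4,5,3)→(4,-3,2)
flip: (4,-3,2)→(2,3,4)
translate: b→-1 (≡3 mod 4), so (2,3,4)→(2,-1,3)
reduced (well bottom): (2,-1,3) with a≤c, −a<b≤a
well minimum |f| = |-2| = 2 (negative-definite)

2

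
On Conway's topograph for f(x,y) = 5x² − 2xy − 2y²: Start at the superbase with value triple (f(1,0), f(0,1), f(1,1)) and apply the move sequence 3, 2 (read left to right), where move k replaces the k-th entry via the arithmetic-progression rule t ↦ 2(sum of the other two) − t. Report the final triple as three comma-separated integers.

start (5,-2,1) = (f(1,0),f(0,1),f(1,1))
replace slot 3: 2·(5+(-2)) − 1 = 5 → (5,-2,5)
replace slot 2: 2·(5+5) − (-2) = 22 → (5,22,5)

5,22,5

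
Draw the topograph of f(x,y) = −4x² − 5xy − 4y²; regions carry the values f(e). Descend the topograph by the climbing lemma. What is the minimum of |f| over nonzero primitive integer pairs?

translate: b→-3 (≡5 mod 8), so (4,5,4)→(4,-3,3)
flip: (4,-3,3)→(3,3,4)
reduced (well bottom): (3,3,4) with a≤c, −a<b≤a
well minimum |f| = |-3| = 3 (negative-definite)

3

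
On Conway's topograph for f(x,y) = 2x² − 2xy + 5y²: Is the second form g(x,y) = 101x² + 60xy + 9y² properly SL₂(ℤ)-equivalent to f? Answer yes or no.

D₁ = -36, D₂ = -36
f: translate: b→2 (≡-2 mod 4), so (2,-2,5)→(2,2,5)
f: reduced (well bottom): (2,2,5) with a≤c, −a<b≤a
g: flip: (101,60,9)→(9,-60,101)
g: translate: b→-6 (≡-60 mod 18), so (9,-60,101)→(9,-6,2)
g: flip: (9,-6,2)→(2,6,9)
g: translate: b→2 (≡6 mod 4), so (2,6,9)→(2,2,5)
g: reduced (well bottom): (2,2,5) with a≤c, −a<b≤a
reduced forms (2, 2, 5) vs (2, 2, 5) ⇒ equivalent

yes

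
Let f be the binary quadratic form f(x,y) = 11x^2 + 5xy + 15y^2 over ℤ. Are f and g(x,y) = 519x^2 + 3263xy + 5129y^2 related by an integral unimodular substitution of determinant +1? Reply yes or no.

D₁ = -635, D₂ = -635
f: reduced (well bottom): (11,5,15) with a≤c, −a<b≤a
g: translate: b→149 (≡3263 mod 1038), so (519,3263,5129)→(519,149,11)
g: flip: (519,149,11)→(11,-149,519)
g: translate: b→5 (≡-149 mod 22), so (11,-149,519)→(11,5,15)
g: reduced (well bottom): (11,5,15) with a≤c, −a<b≤a
reduced forms (11, 5, 15) vs (11, 5, 15) ⇒ equivalent

yes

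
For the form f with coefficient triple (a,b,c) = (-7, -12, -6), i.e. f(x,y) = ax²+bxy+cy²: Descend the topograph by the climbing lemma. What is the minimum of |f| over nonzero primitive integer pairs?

translate: b→-2 (≡12 mod 14), so (7,12,6)→(7,-2,1)
flip: (7,-2,1)→(1,2,7)
translate: b→0 (≡2 mod 2), so (1,2,7)→(1,0,6)
reduced (well bottom): (1,0,6) with a≤c, −a<b≤a
well minimum |f| = |-1| = 1 (negative-definite)

1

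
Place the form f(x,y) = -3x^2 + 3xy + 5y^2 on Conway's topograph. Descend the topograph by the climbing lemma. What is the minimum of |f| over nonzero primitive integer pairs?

river: ρ → (5,7,-1)
river: ρ → (-1,7,5)
river: ρ → (5,3,-3)
river: ρ → (-3,3,5)
closes: descent 0, river 4
min |a| on river = 1

1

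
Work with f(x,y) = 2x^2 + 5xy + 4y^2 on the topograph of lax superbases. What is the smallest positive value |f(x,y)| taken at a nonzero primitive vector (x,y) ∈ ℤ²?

translate: b→1 (≡5 mod 4), so (2,5,4)→(2,1,1)
flip: (2,1,1)→(1,-1,2)
translate: b→1 (≡-1 mod 2), so (1,-1,2)→(1,1,2)
reduced (well bottom): (1,1,2) with a≤c, −a<b≤a
well minimum = a = 1

1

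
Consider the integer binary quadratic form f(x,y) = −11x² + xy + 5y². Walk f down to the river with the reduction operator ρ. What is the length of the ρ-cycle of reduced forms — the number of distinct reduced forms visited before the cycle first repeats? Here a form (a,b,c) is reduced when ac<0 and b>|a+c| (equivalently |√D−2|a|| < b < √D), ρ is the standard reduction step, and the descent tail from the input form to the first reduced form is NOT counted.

D = 221, ⌊√D⌋ = 14
descent: ρ → (5,9,-7)  [lands on river]
river: ρ → (-7,5,7)
river: ρ → (7,9,-5)
river: ρ → (-5,11,5)
ρ-cycle length = 4 (tail of 1 descent step not counted)

4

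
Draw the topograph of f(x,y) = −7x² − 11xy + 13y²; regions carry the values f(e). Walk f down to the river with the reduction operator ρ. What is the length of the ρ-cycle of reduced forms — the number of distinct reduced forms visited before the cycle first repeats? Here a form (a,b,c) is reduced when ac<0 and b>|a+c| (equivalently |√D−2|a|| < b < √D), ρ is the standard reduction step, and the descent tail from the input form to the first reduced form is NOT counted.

D = 485, ⌊√D⌋ = 22
descent: ρ → (13,11,-7)  [lands on river]
river: ρ → (-7,17,7)
river: ρ → (7,11,-13)
river: ρ → (-13,15,5)
river: ρ → (5,15,-13)
river: ρ → (-13,11,7)
river: ρ → (7,17,-7)
river: ρ → (-7,11,13)
river: ρ → (13,15,-5)
river: ρ → (-5,15,13)
ρ-cycle length = 10 (tail of 1 descent step not counted)

10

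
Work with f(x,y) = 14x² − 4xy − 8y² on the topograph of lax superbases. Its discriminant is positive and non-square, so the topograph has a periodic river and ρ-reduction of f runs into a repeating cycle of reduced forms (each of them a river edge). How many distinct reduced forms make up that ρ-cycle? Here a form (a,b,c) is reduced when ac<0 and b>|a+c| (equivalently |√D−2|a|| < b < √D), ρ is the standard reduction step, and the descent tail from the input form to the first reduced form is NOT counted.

D = 464, ⌊√D⌋ = 21
descent: ρ → (-8,20,2)  [lands on river]
river: ρ → (2,20,-8)
river: ρ → (-8,12,10)
river: ρ → (10,8,-10)
river: ρ → (-10,12,8)
river: ρ → (8,20,-2)
river: ρ → (-2,20,8)
river: ρ → (8,12,-10)
river: ρ → (-10,8,10)
river: ρ → (10,12,-8)
ρ-cycle length = 10 (tail of 1 descent step not counted)

10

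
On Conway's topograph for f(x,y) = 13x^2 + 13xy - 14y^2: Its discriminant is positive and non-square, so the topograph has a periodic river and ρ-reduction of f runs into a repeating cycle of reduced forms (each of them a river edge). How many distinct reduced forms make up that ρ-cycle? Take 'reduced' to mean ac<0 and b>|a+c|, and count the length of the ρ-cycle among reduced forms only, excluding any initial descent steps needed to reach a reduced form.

D = 897, ⌊√D⌋ = 29
river: ρ → (-14,15,12)
river: ρ → (12,9,-17)
river: ρ → (-17,25,4)
river: ρ → (4,23,-23)
river: ρ → (-23,23,4)
river: ρ → (4,25,-17)
river: ρ → (-17,9,12)
river: ρ → (12,15,-14)
river: ρ → (-14,13,13)
river: ρ → (13,13,-14)
ρ-cycle length = 10 (tail of 0 descent steps not counted)

10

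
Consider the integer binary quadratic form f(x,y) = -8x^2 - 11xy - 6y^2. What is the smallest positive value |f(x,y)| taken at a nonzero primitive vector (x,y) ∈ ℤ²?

translate: b→-5 (≡11 mod 16), so (8,11,6)→(8,-5,3)
flip: (8,-5,3)→(3,5,8)
translate: b→-1 (≡5 mod 6), so (3,5,8)→(3,-1,6)
reduced (well bottom): (3,-1,6) with a≤c, −a<b≤a
well minimum |f| = |-3| = 3 (negative-definite)

3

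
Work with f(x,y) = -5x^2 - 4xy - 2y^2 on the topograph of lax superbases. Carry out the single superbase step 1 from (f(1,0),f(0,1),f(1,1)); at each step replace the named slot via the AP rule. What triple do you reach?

start (-5,-2,-11) = (f(1,0),f(0,1),f(1,1))
replace slot 1: 2·((-2)+(-11)) − (-5) = -21 → (-21,-2,-11)

-21,-2,-11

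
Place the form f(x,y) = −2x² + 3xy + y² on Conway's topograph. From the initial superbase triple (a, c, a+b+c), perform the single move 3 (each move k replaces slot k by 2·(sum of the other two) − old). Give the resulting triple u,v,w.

start (-2,1,2) = (f(1,0),f(0,1),f(1,1))
replace slot 3: 2·((-2)+1) − 2 = -4 → (-2,1,-4)

-2,1,-4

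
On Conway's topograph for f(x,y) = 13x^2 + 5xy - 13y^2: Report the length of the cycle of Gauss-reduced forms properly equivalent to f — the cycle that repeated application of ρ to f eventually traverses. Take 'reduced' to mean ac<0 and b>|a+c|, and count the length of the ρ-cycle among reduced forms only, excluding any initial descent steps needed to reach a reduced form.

D = 701, ⌊√D⌋ = 26
river: ρ → (-13,21,5)
river: ρ → (5,19,-17)
river: ρ → (-17,15,7)
river: ρ → (7,13,-19)
river: ρ → (-19,25,1)
river: ρ → (1,25,-19)
river: ρ → (-19,13,7)
river: ρ → (7,15,-17)
river: ρ → (-17,19,5)
river: ρ → (5,21,-13)
river: ρ → (-13,5,13)
river: ρ → (13,21,-5)
river: ρ → (-5,19,17)
river: ρ → (17,15,-7)
river: ρ → (-7,13,19)
river: ρ → (19,25,-1)
river: ρ → (-1,25,19)
river: ρ → (19,13,-7)
river: ρ → (-7,15,17)
river: ρ → (17,19,-5)
river: ρ → (-5,21,13)
river: ρ → (13,5,-13)
ρ-cycle length = 22 (tail of 0 descent steps not counted)

22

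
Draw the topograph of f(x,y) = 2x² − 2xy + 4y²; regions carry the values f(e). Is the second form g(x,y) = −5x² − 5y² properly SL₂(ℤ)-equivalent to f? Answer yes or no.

D₁ = -28, D₂ = -100
discriminants differ ⇒ not SL₂(ℤ)-equivalent

no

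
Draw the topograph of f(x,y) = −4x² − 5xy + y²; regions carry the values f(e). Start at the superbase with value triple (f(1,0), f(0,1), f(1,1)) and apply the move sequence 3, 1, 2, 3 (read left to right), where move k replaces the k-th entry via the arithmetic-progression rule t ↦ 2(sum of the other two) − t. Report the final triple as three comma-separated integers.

start (-4,1,-8) = (f(1,0),f(0,1),f(1,1))
replace slot 3: 2·((-4)+1) − (-8) = 2 → (-4,1,2)
replace slot 1: 2·(1+2) − (-4) = 10 → (10,1,2)
replace slot 2: 2·(10+2) − 1 = 23 → (10,23,2)
replace slot 3: 2·(10+23) − 2 = 64 → (10,23,64)

10,23,64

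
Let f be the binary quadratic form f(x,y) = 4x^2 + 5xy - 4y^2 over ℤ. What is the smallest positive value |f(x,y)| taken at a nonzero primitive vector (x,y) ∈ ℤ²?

river: ρ → (-4,3,5)
river: ρ → (5,7,-2)
river: ρ → (-2,9,1)
river: ρ → (1,9,-2)
river: ρ → (-2,7,5)
river: ρ → (5,3,-4)
river: ρ → (-4,5,4)
river: ρ → (4,3,-5)
river: ρ → (-5,7,2)
river: ρ → (2,9,-1)
river: ρ → (-1,9,2)
river: ρ → (2,7,-5)
river: ρ → (-5,3,4)
river: ρ → (4,5,-4)
closes: descent 0, river 14
min |a| on river = 1

1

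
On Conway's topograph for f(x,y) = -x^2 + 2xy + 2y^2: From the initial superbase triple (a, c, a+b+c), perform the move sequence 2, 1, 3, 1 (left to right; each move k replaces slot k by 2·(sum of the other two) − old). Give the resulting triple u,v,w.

start (-1,2,3) = (f(1,0),f(0,1),f(1,1))
replace slot 2: 2·((-1)+3) − 2 = 2 → (-1,2,3)
replace slot 1: 2·(2+3) − (-1) = 11 → (11,2,3)
replace slot 3: 2·(11+2) − 3 = 23 → (11,2,23)
replace slot 1: 2·(2+23) − 11 = 39 → (39,2,23)

39,2,23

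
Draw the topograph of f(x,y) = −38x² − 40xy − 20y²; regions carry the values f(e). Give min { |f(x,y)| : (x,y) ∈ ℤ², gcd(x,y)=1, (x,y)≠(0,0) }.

translate: b→-36 (≡40 mod 76), so (38,40,20)→(38,-36,18)
flip: (38,-36,18)→(18,36,38)
translate: b→0 (≡36 mod 36), so (18,36,38)→(18,0,20)
reduced (well bottom): (18,0,20) with a≤c, −a<b≤a
well minimum |f| = |-18| = 18 (negative-definite)

18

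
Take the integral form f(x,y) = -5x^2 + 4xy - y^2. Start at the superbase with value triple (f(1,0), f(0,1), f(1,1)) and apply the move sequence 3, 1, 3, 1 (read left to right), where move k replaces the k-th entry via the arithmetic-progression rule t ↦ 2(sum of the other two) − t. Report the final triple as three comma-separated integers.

start (-5,-1,-2) = (f(1,0),f(0,1),f(1,1))
replace slot 3: 2·((-5)+(-1)) − (-2) = -10 → (-5,-1,-10)
replace slot 1: 2·((-1)+(-10)) − (-5) = -17 → (-17,-1,-10)
replace slot 3: 2·((-17)+(-1)) − (-10) = -26 → (-17,-1,-26)
replace slot 1: 2·((-1)+(-26)) − (-17) = -37 → (-37,-1,-26)

-37,-1,-26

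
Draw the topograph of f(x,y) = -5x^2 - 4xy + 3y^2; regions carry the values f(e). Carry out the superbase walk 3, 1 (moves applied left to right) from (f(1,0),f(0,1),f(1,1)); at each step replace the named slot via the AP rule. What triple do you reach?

start (-5,3,-6) = (f(1,0),f(0,1),f(1,1))
replace slot 3: 2·((-5)+3) − (-6) = 2 → (-5,3,2)
replace slot 1: 2·(3+2) − (-5) = 15 → (15,3,2)

15,3,2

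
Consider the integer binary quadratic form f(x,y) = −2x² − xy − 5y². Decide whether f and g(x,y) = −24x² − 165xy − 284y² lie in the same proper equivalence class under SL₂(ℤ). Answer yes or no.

D₁ = -39, D₂ = -39
f is negative-definite; reduce −f:
−f: reduced (well bottom): (2,1,5) with a≤c, −a<b≤a
flip sign back: reduced form of f is (-2,-1,-5)
g is negative-definite; reduce −g:
−g: translate: b→21 (≡165 mod 48), so (24,165,284)→(24,21,5)
−g: flip: (24,21,5)→(5,-21,24)
−g: translate: b→-1 (≡-21 mod 10), so (5,-21,24)→(5,-1,2)
−g: flip: (5,-1,2)→(2,1,5)
−g: reduced (well bottom): (2,1,5) with a≤c, −a<b≤a
flip sign back: reduced form of g is (-2,-1,-5)
reduced forms (-2, -1, -5) vs (-2, -1, -5) ⇒ equivalent

yes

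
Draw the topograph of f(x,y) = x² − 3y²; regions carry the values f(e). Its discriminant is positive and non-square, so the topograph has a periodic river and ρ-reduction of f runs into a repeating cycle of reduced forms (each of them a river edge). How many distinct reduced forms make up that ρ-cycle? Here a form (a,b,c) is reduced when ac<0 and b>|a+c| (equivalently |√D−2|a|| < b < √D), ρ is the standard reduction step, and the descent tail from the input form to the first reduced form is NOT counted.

D = 12, ⌊√D⌋ = 3
descent: ρ → (-3,0,1)
descent: ρ → (1,2,-2)  [lands on river]
river: ρ → (-2,2,1)
ρ-cycle length = 2 (tail of 2 descent steps not counted)

2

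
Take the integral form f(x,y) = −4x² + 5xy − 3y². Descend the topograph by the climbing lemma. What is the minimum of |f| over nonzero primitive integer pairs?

translate: b→3 (≡-5 mod 8), so (4,-5,3)→(4,3,2)
flip: (4,3,2)→(2,-3,4)
translate: b→1 (≡-3 mod 4), so (2,-3,4)→(2,1,3)
reduced (well bottom): (2,1,3) with a≤c, −a<b≤a
well minimum |f| = |-2| = 2 (negative-definite)

2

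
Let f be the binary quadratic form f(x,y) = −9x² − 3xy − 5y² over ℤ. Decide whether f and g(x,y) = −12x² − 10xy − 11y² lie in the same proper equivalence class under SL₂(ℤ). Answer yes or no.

D₁ = -171, D₂ = -428
discriminants differ ⇒ not SL₂(ℤ)-equivalent

no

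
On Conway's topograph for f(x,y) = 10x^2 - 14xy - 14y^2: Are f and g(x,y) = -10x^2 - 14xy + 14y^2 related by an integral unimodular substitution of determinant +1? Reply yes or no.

D₁ = 756, D₂ = 756
river cycle of f (length 4): (-14, 14, 10), (10, 26, -2), (-2, 26, 10), (10, 14, -14)
river cycle of g (length 4): (14, 14, -10), (-10, 26, 2), (2, 26, -10), (-10, 14, 14)
cycles differ ⇒ inequivalent

no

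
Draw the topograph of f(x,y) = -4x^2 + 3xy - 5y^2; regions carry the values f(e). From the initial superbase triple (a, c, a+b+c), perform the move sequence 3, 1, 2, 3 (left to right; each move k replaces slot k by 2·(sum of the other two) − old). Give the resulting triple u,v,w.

start (-4,-5,-6) = (f(1,0),f(0,1),f(1,1))
replace slot 3: 2·((-4)+(-5)) − (-6) = -12 → (-4,-5,-12)
replace slot 1: 2·((-5)+(-12)) − (-4) = -30 → (-30,-5,-12)
replace slot 2: 2·((-30)+(-12)) − (-5) = -79 → (-30,-79,-12)
replace slot 3: 2·((-30)+(-79)) − (-12) = -206 → (-30,-79,-206)

-30,-79,-206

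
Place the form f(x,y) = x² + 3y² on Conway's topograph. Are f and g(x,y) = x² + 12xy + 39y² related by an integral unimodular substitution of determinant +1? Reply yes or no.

D₁ = -12, D₂ = -12
f: reduced (well bottom): (1,0,3) with a≤c, −a<b≤a
g: translate: b→0 (≡12 mod 2), so (1,12,39)→(1,0,3)
g: reduced (well bottom): (1,0,3) with a≤c, −a<b≤a
reduced forms (1, 0, 3) vs (1, 0, 3) ⇒ equivalent

yes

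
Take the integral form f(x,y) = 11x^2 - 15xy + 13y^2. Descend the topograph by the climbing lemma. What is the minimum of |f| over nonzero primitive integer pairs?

translate: b→7 (≡-15 mod 22), so (11,-15,13)→(11,7,9)
flip: (11,7,9)→(9,-7,11)
reduced (well bottom): (9,-7,11) with a≤c, −a<b≤a
well minimum = a = 9

9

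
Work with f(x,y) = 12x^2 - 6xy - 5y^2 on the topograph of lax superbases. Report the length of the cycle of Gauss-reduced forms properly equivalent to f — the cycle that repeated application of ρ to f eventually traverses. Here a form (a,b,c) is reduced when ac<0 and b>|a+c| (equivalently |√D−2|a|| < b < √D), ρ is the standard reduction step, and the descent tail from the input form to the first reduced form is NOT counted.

D = 276, ⌊√D⌋ = 16
descent: ρ → (-5,16,1)  [lands on river]
river: ρ → (1,16,-5)
river: ρ → (-5,14,4)
river: ρ → (4,10,-11)
river: ρ → (-11,12,3)
river: ρ → (3,12,-11)
river: ρ → (-11,10,4)
river: ρ → (4,14,-5)
ρ-cycle length = 8 (tail of 1 descent step not counted)

8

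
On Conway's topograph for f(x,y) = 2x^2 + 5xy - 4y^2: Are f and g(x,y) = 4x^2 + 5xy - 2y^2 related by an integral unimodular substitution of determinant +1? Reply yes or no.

D₁ = 57, D₂ = 57
river cycle of f (length 6): (-4, 3, 3), (3, 3, -4), (-4, 5, 2), (2, 7, -1), (-1, 7, 2), (2, 5, -4)
river cycle of g (length 6): (-2, 7, 1), (1, 7, -2), (-2, 5, 4), (4, 3, -3), (-3, 3, 4), (4, 5, -2)
cycles differ ⇒ inequivalent

no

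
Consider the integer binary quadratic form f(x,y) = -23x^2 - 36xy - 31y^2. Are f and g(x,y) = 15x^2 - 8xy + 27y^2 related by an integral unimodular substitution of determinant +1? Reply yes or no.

D₁ = -1556, D₂ = -1556
f is negative-definite; reduce −f:
−f: translate: b→-10 (≡36 mod 46), so (23,36,31)→(23,-10,18)
−f: flip: (23,-10,18)→(18,10,23)
−f: reduced (well bottom): (18,10,23) with a≤c, −a<b≤a
flip sign back: reduced form of f is (-18,-10,-23)
g: reduced (well bottom): (15,-8,27) with a≤c, −a<b≤a
reduced forms (-18, -10, -23) vs (15, -8, 27) ⇒ inequivalent

no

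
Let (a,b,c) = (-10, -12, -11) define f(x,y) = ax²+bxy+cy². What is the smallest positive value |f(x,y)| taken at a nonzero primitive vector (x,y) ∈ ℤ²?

translate: b→-8 (≡12 mod 20), so (10,12,11)→(10,-8,9)
flip: (10,-8,9)→(9,8,10)
reduced (well bottom): (9,8,10) with a≤c, −a<b≤a
well minimum |f| = |-9| = 9 (negative-definite)

9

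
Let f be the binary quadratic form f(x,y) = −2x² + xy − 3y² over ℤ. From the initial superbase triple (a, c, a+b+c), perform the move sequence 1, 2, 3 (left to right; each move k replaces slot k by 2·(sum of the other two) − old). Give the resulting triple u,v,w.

start (-2,-3,-4) = (f(1,0),f(0,1),f(1,1))
replace slot 1: 2·((-3)+(-4)) − (-2) = -12 → (-12,-3,-4)
replace slot 2: 2·((-12)+(-4)) − (-3) = -29 → (-12,-29,-4)
replace slot 3: 2·((-12)+(-29)) − (-4) = -78 → (-12,-29,-78)

-12,-29,-78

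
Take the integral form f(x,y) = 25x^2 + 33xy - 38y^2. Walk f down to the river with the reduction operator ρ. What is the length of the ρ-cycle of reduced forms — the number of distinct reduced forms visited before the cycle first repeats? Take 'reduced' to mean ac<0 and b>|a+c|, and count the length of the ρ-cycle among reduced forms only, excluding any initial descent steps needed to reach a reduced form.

D = 4889, ⌊√D⌋ = 69
river: ρ → (-38,43,20)
river: ρ → (20,37,-44)
river: ρ → (-44,51,13)
river: ρ → (13,53,-40)
river: ρ → (-40,27,26)
river: ρ → (26,25,-41)
river: ρ → (-41,57,10)
river: ρ → (10,63,-23)
river: ρ → (-23,29,44)
river: ρ → (44,59,-8)
river: ρ → (-8,69,4)
river: ρ → (4,67,-25)
river: ρ → (-25,33,38)
river: ρ → (38,43,-20)
river: ρ → (-20,37,44)
river: ρ → (44,51,-13)
river: ρ → (-13,53,40)
river: ρ → (40,27,-26)
river: ρ → (-26,25,41)
river: ρ → (41,57,-10)
river: ρ → (-10,63,23)
river: ρ → (23,29,-44)
river: ρ → (-44,59,8)
river: ρ → (8,69,-4)
river: ρ → (-4,67,25)
river: ρ → (25,33,-38)
ρ-cycle length = 26 (tail of 0 descent steps not counted)

26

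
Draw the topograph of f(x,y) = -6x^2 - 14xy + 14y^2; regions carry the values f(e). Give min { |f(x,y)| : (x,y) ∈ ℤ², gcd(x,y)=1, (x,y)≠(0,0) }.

descent: ρ → (14,14,-6)  [lands on river]
river: ρ → (-6,22,2)
river: ρ → (2,22,-6)
river: ρ → (-6,14,14)
closes: descent 1, river 4
min |a| on river = 2

2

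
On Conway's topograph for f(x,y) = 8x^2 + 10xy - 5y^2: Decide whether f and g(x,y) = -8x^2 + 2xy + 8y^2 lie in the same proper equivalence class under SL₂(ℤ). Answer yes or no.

D₁ = 260, D₂ = 260
river cycle of f (length 10): (-5, 10, 8), (8, 6, -7), (-7, 8, 7), (7, 6, -8), (-8, 10, 5), (5, 10, -8), (-8, 6, 7), (7, 8, -7), (-7, 6, 8), (8, 10, -5)
river cycle of g (length 6): (8, 14, -2), (-2, 14, 8), (8, 2, -8), (-8, 14, 2), (2, 14, -8), (-8, 2, 8)
cycles differ ⇒ inequivalent

no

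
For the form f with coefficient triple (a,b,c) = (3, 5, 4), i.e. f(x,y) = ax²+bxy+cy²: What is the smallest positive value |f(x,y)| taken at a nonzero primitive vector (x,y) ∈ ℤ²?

translate: b→-1 (≡5 mod 6), so (3,5,4)→(3,-1,2)
flip: (3,-1,2)→(2,1,3)
reduced (well bottom): (2,1,3) with a≤c, −a<b≤a
well minimum = a = 2

2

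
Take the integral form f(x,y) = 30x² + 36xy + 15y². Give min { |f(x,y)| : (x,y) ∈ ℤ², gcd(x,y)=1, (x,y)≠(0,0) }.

translate: b→-24 (≡36 mod 60), so (30,36,15)→(30,-24,9)
flip: (30,-24,9)→(9,24,30)
translate: b→6 (≡24 mod 18), so (9,24,30)→(9,6,15)
reduced (well bottom): (9,6,15) with a≤c, −a<b≤a
well minimum = a = 9

9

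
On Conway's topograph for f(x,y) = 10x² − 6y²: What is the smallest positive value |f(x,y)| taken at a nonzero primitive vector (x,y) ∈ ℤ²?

descent: ρ → (-6,12,4)  [lands on river]
river: ρ → (4,12,-6)
closes: descent 1, river 2
min |a| on river = 4

4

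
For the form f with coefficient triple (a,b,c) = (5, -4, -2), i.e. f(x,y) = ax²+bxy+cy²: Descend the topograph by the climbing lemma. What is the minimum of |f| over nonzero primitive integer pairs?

descent: ρ → (-2,4,5)  [lands on river]
river: ρ → (5,6,-1)
river: ρ → (-1,6,5)
river: ρ → (5,4,-2)
closes: descent 1, river 4
min |a| on river = 1

1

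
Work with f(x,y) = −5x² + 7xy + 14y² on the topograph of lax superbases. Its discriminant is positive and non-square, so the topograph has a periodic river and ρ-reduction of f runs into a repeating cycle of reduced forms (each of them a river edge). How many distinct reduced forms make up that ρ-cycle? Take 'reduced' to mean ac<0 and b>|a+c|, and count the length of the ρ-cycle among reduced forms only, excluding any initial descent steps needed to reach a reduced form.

D = 329, ⌊√D⌋ = 18
descent: ρ → (14,-7,-5)
descent: ρ → (-5,17,2)  [lands on river]
river: ρ → (2,15,-13)
river: ρ → (-13,11,4)
river: ρ → (4,13,-10)
river: ρ → (-10,7,7)
river: ρ → (7,7,-10)
river: ρ → (-10,13,4)
river: ρ → (4,11,-13)
river: ρ → (-13,15,2)
river: ρ → (2,17,-5)
river: ρ → (-5,13,8)
river: ρ → (8,3,-10)
river: ρ → (-10,17,1)
river: ρ → (1,17,-10)
river: ρ → (-10,3,8)
river: ρ → (8,13,-5)
ρ-cycle length = 16 (tail of 2 descent steps not counted)

16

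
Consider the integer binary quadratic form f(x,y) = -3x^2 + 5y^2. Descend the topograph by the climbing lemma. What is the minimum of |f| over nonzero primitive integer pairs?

descent: ρ → (5,0,-3)
descent: ρ → (-3,6,2)  [lands on river]
river: ρ → (2,6,-3)
closes: descent 2, river 2
min |a| on river = 2

2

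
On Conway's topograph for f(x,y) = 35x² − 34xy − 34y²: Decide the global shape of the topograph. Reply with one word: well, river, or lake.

D = b²−4ac = (-34)² − 4·35·(-34) = 5916
D > 0 non-square ⇒ indefinite ⇒ periodic river

river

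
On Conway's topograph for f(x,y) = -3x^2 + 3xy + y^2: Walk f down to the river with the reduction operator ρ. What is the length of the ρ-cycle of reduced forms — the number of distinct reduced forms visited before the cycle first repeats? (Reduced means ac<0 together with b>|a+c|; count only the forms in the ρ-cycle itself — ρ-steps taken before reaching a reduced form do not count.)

D = 21, ⌊√D⌋ = 4
river: ρ → (1,3,-3)
river: ρ → (-3,3,1)
ρ-cycle length = 2 (tail of 0 descent steps not counted)

2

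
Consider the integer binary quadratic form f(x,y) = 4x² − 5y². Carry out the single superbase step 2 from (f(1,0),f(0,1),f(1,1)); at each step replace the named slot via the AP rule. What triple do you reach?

start (4,-5,-1) = (f(1,0),f(0,1),f(1,1))
replace slot 2: 2·(4+(-1)) − (-5) = 11 → (4,11,-1)

4,11,-1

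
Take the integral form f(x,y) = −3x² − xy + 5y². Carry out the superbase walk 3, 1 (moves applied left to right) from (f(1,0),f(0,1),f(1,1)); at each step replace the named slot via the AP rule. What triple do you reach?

start (-3,5,1) = (f(1,0),f(0,1),f(1,1))
replace slot 3: 2·((-3)+5) − 1 = 3 → (-3,5,3)
replace slot 1: 2·(5+3) − (-3) = 19 → (19,5,3)

19,5,3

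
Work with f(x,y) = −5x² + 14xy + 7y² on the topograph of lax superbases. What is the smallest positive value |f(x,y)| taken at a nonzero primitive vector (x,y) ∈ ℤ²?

river: ρ → (7,14,-5)
river: ρ → (-5,16,4)
river: ρ → (4,16,-5)
river: ρ → (-5,14,7)
closes: descent 0, river 4
min |a| on river = 4

4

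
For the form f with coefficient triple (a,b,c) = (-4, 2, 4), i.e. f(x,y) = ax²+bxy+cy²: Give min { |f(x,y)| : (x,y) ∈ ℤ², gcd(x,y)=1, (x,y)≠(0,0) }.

river: ρ → (4,6,-2)
river: ρ → (-2,6,4)
river: ρ → (4,2,-4)
river: ρ → (-4,6,2)
river: ρ → (2,6,-4)
river: ρ → (-4,2,4)
closes: descent 0, river 6
min |a| on river = 2

2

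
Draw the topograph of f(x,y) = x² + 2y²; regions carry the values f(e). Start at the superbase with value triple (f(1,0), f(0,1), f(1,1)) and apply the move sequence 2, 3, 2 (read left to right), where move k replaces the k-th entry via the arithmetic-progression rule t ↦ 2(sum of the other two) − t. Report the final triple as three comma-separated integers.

start (1,2,3) = (f(1,0),f(0,1),f(1,1))
replace slot 2: 2·(1+3) − 2 = 6 → (1,6,3)
replace slot 3: 2·(1+6) − 3 = 11 → (1,6,11)
replace slot 2: 2·(1+11) − 6 = 18 → (1,18,11)

1,18,11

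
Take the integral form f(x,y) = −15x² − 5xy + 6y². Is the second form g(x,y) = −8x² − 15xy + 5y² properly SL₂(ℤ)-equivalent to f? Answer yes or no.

D₁ = 385, D₂ = 385
river cycle of f (length 12): (6, 17, -4), (-4, 15, 10), (10, 5, -9), (-9, 13, 6), (6, 11, -11), (-11, 11, 6), (6, 13, -9), (-9, 5, 10), (10, 15, -4), (-4, 17, 6), … (2 more)
river cycle of g (length 10): (5, 15, -8), (-8, 17, 3), (3, 19, -2), (-2, 17, 12), (12, 7, -7), (-7, 7, 12), (12, 17, -2), (-2, 19, 3), (3, 17, -8), (-8, 15, 5)
cycles differ ⇒ inequivalent

no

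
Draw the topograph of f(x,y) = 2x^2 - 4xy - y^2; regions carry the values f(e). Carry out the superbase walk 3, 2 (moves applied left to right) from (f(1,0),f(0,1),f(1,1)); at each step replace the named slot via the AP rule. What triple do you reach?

start (2,-1,-3) = (f(1,0),f(0,1),f(1,1))
replace slot 3: 2·(2+(-1)) − (-3) = 5 → (2,-1,5)
replace slot 2: 2·(2+5) − (-1) = 15 → (2,15,5)

2,15,5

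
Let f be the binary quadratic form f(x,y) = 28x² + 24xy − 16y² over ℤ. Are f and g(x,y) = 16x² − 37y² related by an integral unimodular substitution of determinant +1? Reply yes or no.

D₁ = 2368, D₂ = 2368
river cycle of f (length 6): (-16, 40, 12), (12, 32, -28), (-28, 24, 16), (16, 40, -12), (-12, 32, 28), (28, 24, -16)
river cycle of g (length 6): (16, 32, -21), (-21, 10, 27), (27, 44, -4), (-4, 44, 27), (27, 10, -21), (-21, 32, 16)
cycles differ ⇒ inequivalent

no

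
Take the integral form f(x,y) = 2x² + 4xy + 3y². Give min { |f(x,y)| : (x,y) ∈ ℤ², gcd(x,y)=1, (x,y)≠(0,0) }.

translate: b→0 (≡4 mod 4), so (2,4,3)→(2,0,1)
flip: (2,0,1)→(1,0,2)
reduced (well bottom): (1,0,2) with a≤c, −a<b≤a
well minimum = a = 1

1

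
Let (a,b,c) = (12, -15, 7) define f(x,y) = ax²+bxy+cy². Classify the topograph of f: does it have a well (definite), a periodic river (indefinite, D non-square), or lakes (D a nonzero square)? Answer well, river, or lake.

D = b²−4ac = (-15)² − 4·12·7 = -111
D < 0 ⇒ definite ⇒ every region one sign ⇒ single well

well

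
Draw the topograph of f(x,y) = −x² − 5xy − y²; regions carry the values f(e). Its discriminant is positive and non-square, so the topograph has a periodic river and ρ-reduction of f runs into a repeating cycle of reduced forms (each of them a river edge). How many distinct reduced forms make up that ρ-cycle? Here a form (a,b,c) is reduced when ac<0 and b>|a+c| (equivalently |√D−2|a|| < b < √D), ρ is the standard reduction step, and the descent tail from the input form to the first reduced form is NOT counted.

D = 21, ⌊√D⌋ = 4
descent: ρ → (-1,3,3)  [lands on river]
river: ρ → (3,3,-1)
ρ-cycle length = 2 (tail of 1 descent step not counted)

2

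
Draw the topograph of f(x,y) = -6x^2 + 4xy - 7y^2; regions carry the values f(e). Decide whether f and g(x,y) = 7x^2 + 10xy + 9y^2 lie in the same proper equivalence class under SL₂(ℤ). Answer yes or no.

D₁ = -152, D₂ = -152
f is negative-definite; reduce −f:
−f: reduced (well bottom): (6,-4,7) with a≤c, −a<b≤a
flip sign back: reduced form of f is (-6,4,-7)
g: translate: b→-4 (≡10 mod 14), so (7,10,9)→(7,-4,6)
g: flip: (7,-4,6)→(6,4,7)
g: reduced (well bottom): (6,4,7) with a≤c, −a<b≤a
reduced forms (-6, 4, -7) vs (6, 4, 7) ⇒ inequivalent

no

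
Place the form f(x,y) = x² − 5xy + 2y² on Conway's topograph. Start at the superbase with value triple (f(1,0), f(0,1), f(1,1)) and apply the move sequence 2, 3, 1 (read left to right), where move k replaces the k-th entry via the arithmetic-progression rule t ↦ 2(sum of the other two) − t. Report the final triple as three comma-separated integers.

start (1,2,-2) = (f(1,0),f(0,1),f(1,1))
replace slot 2: 2·(1+(-2)) − 2 = -4 → (1,-4,-2)
replace slot 3: 2·(1+(-4)) − (-2) = -4 → (1,-4,-4)
replace slot 1: 2·((-4)+(-4)) − 1 = -17 → (-17,-4,-4)

-17,-4,-4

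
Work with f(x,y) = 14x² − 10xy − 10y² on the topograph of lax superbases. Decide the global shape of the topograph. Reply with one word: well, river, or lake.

D = b²−4ac = (-10)² − 4·14·(-10) = 660
D > 0 non-square ⇒ indefinite ⇒ periodic river

river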